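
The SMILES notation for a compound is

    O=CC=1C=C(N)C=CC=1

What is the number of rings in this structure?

In SMILES, each pair of matching ring-closure digits denotes one ring-closing bond; the number of such bonds equals the number of independent rings.
Ring-closure bonds here: 1.

1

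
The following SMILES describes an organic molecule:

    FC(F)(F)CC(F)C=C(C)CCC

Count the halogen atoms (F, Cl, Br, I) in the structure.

Halogen atoms appear at heavy-atom positions 1, 3, 4, 7 (4×F).
Other groups present: 1 alkene.
Halogen count: 4.

4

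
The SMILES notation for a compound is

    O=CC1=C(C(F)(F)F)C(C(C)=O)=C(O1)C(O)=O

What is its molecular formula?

Walk through each heavy atom and fill implicit hydrogens from standard valence (C 4, N 3, O 2, S 2, halogen 1):
  atom 1: O, bond orders sum to 2 (valence 2) → 0 H
  atom 2: C, bond orders sum to 3 (valence 4) → 1 H
  atom 3: C, bond orders sum to 4 (valence 4) → 0 H
  atom 4: C, bond orders sum to 4 (valence 4) → 0 H
  atom 5: C, bond orders sum to 4 (valence 4) → 0 H
  atom 6: F (halogen, monovalent) → 0 H
  atom 7: F (halogen, monovalent) → 0 H
  atom 8: F (halogen, monovalent) → 0 H
  atom 9: C, bond orders sum to 4 (valence 4) → 0 H
  atom 10: C, bond orders sum to 4 (valence 4) → 0 H
  atom 11: C, bond orders sum to 1 (valence 4) → 3 H
  atom 12: O, bond orders sum to 2 (valence 2) → 0 H
  atom 13: C, bond orders sum to 4 (valence 4) → 0 H
  atom 14: O, bond orders sum to 2 (valence 2) → 0 H
  atom 15: C, bond orders sum to 4 (valence 4) → 0 H
  atom 16: O, bond orders sum to 1 (valence 2) → 1 H
  atom 17: O, bond orders sum to 2 (valence 2) → 0 H
Totals → C:9, H:5, F:3, O:5.

C9H5F3O5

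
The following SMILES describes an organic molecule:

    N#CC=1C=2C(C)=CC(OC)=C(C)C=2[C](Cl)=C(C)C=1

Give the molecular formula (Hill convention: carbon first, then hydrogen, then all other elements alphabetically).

C15H14ClNO

Walk through each heavy atom and fill implicit hydrogens from standard valence (C 4, N 3, O 2, S 2, halogen 1):
  atom 1: N, bond orders sum to 3 (valence 3) → 0 H
  atom 2: C, bond orders sum to 4 (valence 4) → 0 H
  atom 3: C, bond orders sum to 4 (valence 4) → 0 H
  atom 4: C, bond orders sum to 4 (valence 4) → 0 H
  atom 5: C, bond orders sum to 4 (valence 4) → 0 H
  atom 6: C, bond orders sum to 1 (valence 4) → 3 H
  atom 7: C, bond orders sum to 3 (valence 4) → 1 H
  atom 8: C, bond orders sum to 4 (valence 4) → 0 H
  atom 9: O, bond orders sum to 2 (valence 2) → 0 H
  atom 10: C, bond orders sum to 1 (valence 4) → 3 H
  atom 11: C, bond orders sum to 4 (valence 4) → 0 H
  atom 12: C, bond orders sum to 1 (valence 4) → 3 H
  atom 13: C, bond orders sum to 4 (valence 4) → 0 H
  atom 14: C with explicit H count 0
  atom 15: Cl (halogen, monovalent) → 0 H
  atom 16: C, bond orders sum to 4 (valence 4) → 0 H
  atom 17: C, bond orders sum to 1 (valence 4) → 3 H
  atom 18: C, bond orders sum to 3 (valence 4) → 1 H
Totals → C:15, H:14, Cl:1, N:1, O:1.
In Hill order: C15H14ClNO.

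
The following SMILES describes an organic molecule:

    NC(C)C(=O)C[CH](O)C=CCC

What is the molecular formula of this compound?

C9H17NO2

Walk through each heavy atom and fill implicit hydrogens from standard valence (C 4, N 3, O 2, S 2, halogen 1):
  atom 1: N, bond orders sum to 1 (valence 3) → 2 H
  atom 2: C, bond orders sum to 3 (valence 4) → 1 H
  atom 3: C, bond orders sum to 1 (valence 4) → 3 H
  atom 4: C, bond orders sum to 4 (valence 4) → 0 H
  atom 5: O, bond orders sum to 2 (valence 2) → 0 H
  atom 6: C, bond orders sum to 2 (valence 4) → 2 H
  atom 7: C with explicit H count 1
  atom 8: O, bond orders sum to 1 (valence 2) → 1 H
  atom 9: C, bond orders sum to 3 (valence 4) → 1 H
  atom 10: C, bond orders sum to 3 (valence 4) → 1 H
  atom 11: C, bond orders sum to 2 (valence 4) → 2 H
  atom 12: C, bond orders sum to 1 (valence 4) → 3 H
Totals → C:9, H:17, N:1, O:2.
In Hill order: C9H17NO2.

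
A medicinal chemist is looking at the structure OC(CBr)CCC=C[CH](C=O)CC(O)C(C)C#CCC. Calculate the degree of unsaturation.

4

Molecular formula: C16H25BrO3.
DoU = (2C + 2 + N − H − X) / 2, where X is the halogen count and O/S are ignored.
    = (2·16 + 2 + 0 − 25 − 1) / 2 = 8 / 2 = 4.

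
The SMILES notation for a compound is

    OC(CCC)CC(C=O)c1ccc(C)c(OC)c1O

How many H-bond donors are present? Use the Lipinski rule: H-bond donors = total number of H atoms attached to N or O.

Donors: find every N or O and count the H atoms it carries.
  atom 1 (O): bond orders sum to 1 → 1 H
  atom 9 (O): bond orders sum to 2 → 0 H
  atom 16 (O): bond orders sum to 2 → 0 H
  atom 19 (O): bond orders sum to 1 → 1 H
Lipinski HBD = 2.

2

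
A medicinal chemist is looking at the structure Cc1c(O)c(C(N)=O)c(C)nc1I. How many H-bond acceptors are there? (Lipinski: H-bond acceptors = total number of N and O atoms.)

4

N atoms: 2; O atoms: 2.
Lipinski HBA = 2 + 2 = 4.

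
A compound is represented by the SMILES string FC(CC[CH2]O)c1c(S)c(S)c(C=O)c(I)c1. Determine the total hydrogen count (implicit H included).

12

Walk through each heavy atom and fill implicit hydrogens from standard valence (C 4, N 3, O 2, S 2, halogen 1); for lowercase aromatic atoms, an aromatic c carries 1 H when it has two neighbours and 0 H with three, and aromatic n carries 0 H:
  atom 1: F (halogen, monovalent) → 0 H
  atom 2: C, bond orders sum to 3 (valence 4) → 1 H
  atom 3: C, bond orders sum to 2 (valence 4) → 2 H
  atom 4: C, bond orders sum to 2 (valence 4) → 2 H
  atom 5: C with explicit H count 2
  atom 6: O, bond orders sum to 1 (valence 2) → 1 H
  atom 7: aromatic c, 3 neighbours → 0 H
  atom 8: aromatic c, 3 neighbours → 0 H
  atom 9: S, bond orders sum to 1 (valence 2) → 1 H
  atom 10: aromatic c, 3 neighbours → 0 H
  atom 11: S, bond orders sum to 1 (valence 2) → 1 H
  atom 12: aromatic c, 3 neighbours → 0 H
  atom 13: C, bond orders sum to 3 (valence 4) → 1 H
  atom 14: O, bond orders sum to 2 (valence 2) → 0 H
  atom 15: aromatic c, 3 neighbours → 0 H
  atom 16: I (halogen, monovalent) → 0 H
  atom 17: aromatic c, 2 neighbours → 1 H
Total hydrogens: 12.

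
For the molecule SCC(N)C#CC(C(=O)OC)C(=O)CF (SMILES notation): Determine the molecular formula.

C9H12FNO3S

Walk through each heavy atom and fill implicit hydrogens from standard valence (C 4, N 3, O 2, S 2, halogen 1):
  atom 1: S, bond orders sum to 1 (valence 2) → 1 H
  atom 2: C, bond orders sum to 2 (valence 4) → 2 H
  atom 3: C, bond orders sum to 3 (valence 4) → 1 H
  atom 4: N, bond orders sum to 1 (valence 3) → 2 H
  atom 5: C, bond orders sum to 4 (valence 4) → 0 H
  atom 6: C, bond orders sum to 4 (valence 4) → 0 H
  atom 7: C, bond orders sum to 3 (valence 4) → 1 H
  atom 8: C, bond orders sum to 4 (valence 4) → 0 H
  atom 9: O, bond orders sum to 2 (valence 2) → 0 H
  atom 10: O, bond orders sum to 2 (valence 2) → 0 H
  atom 11: C, bond orders sum to 1 (valence 4) → 3 H
  atom 12: C, bond orders sum to 4 (valence 4) → 0 H
  atom 13: O, bond orders sum to 2 (valence 2) → 0 H
  atom 14: C, bond orders sum to 2 (valence 4) → 2 H
  atom 15: F (halogen, monovalent) → 0 H
Totals → C:9, H:12, F:1, N:1, O:3, S:1.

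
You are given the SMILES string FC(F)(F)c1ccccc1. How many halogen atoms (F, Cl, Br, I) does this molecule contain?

3

Halogen atoms appear at heavy-atom positions 1, 3, 4 (3×F).
Halogen count: 3.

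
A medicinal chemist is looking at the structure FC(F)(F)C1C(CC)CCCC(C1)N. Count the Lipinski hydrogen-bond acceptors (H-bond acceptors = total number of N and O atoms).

1

N atoms: 1; O atoms: 0.
Lipinski HBA = 1 + 0 = 1.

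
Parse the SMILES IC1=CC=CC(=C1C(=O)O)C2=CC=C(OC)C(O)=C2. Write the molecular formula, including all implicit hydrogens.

Walk through each heavy atom and fill implicit hydrogens from standard valence (C 4, N 3, O 2, S 2, halogen 1):
  atom 1: I (halogen, monovalent) → 0 H
  atom 2: C, bond orders sum to 4 (valence 4) → 0 H
  atom 3: C, bond orders sum to 3 (valence 4) → 1 H
  atom 4: C, bond orders sum to 3 (valence 4) → 1 H
  atom 5: C, bond orders sum to 3 (valence 4) → 1 H
  atom 6: C, bond orders sum to 4 (valence 4) → 0 H
  atom 7: C, bond orders sum to 4 (valence 4) → 0 H
  atom 8: C, bond orders sum to 4 (valence 4) → 0 H
  atom 9: O, bond orders sum to 2 (valence 2) → 0 H
  atom 10: O, bond orders sum to 1 (valence 2) → 1 H
  atom 11: C, bond orders sum to 4 (valence 4) → 0 H
  atom 12: C, bond orders sum to 3 (valence 4) → 1 H
  atom 13: C, bond orders sum to 3 (valence 4) → 1 H
  atom 14: C, bond orders sum to 4 (valence 4) → 0 H
  atom 15: O, bond orders sum to 2 (valence 2) → 0 H
  atom 16: C, bond orders sum to 1 (valence 4) → 3 H
  atom 17: C, bond orders sum to 4 (valence 4) → 0 H
  atom 18: O, bond orders sum to 1 (valence 2) → 1 H
  atom 19: C, bond orders sum to 3 (valence 4) → 1 H
Totals → C:14, H:11, I:1, O:4.

C14H11IO4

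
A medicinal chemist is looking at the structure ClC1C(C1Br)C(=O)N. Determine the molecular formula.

C4H5BrClNO

Walk through each heavy atom and fill implicit hydrogens from standard valence (C 4, N 3, O 2, S 2, halogen 1):
  atom 1: Cl (halogen, monovalent) → 0 H
  atom 2: C, bond orders sum to 3 (valence 4) → 1 H
  atom 3: C, bond orders sum to 3 (valence 4) → 1 H
  atom 4: C, bond orders sum to 3 (valence 4) → 1 H
  atom 5: Br (halogen, monovalent) → 0 H
  atom 6: C, bond orders sum to 4 (valence 4) → 0 H
  atom 7: O, bond orders sum to 2 (valence 2) → 0 H
  atom 8: N, bond orders sum to 1 (valence 3) → 2 H
Totals → C:4, H:5, Br:1, Cl:1, N:1, O:1.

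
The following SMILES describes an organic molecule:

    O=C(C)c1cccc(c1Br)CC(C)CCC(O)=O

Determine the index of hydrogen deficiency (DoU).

Molecular formula: C14H17BrO3.
DoU = (2C + 2 + N − H − X) / 2, where X is the halogen count and O/S are ignored.
    = (2·14 + 2 + 0 − 17 − 1) / 2 = 12 / 2 = 6.

6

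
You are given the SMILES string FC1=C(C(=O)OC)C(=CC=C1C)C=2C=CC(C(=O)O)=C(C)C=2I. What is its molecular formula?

C17H14FIO4

Walk through each heavy atom and fill implicit hydrogens from standard valence (C 4, N 3, O 2, S 2, halogen 1):
  atom 1: F (halogen, monovalent) → 0 H
  atom 2: C, bond orders sum to 4 (valence 4) → 0 H
  atom 3: C, bond orders sum to 4 (valence 4) → 0 H
  atom 4: C, bond orders sum to 4 (valence 4) → 0 H
  atom 5: O, bond orders sum to 2 (valence 2) → 0 H
  atom 6: O, bond orders sum to 2 (valence 2) → 0 H
  atom 7: C, bond orders sum to 1 (valence 4) → 3 H
  atom 8: C, bond orders sum to 4 (valence 4) → 0 H
  atom 9: C, bond orders sum to 3 (valence 4) → 1 H
  atom 10: C, bond orders sum to 3 (valence 4) → 1 H
  atom 11: C, bond orders sum to 4 (valence 4) → 0 H
  atom 12: C, bond orders sum to 1 (valence 4) → 3 H
  atom 13: C, bond orders sum to 4 (valence 4) → 0 H
  atom 14: C, bond orders sum to 3 (valence 4) → 1 H
  atom 15: C, bond orders sum to 3 (valence 4) → 1 H
  atom 16: C, bond orders sum to 4 (valence 4) → 0 H
  atom 17: C, bond orders sum to 4 (valence 4) → 0 H
  atom 18: O, bond orders sum to 2 (valence 2) → 0 H
  atom 19: O, bond orders sum to 1 (valence 2) → 1 H
  atom 20: C, bond orders sum to 4 (valence 4) → 0 H
  atom 21: C, bond orders sum to 1 (valence 4) → 3 H
  atom 22: C, bond orders sum to 4 (valence 4) → 0 H
  atom 23: I (halogen, monovalent) → 0 H
Totals → C:17, H:14, F:1, I:1, O:4.
In Hill order: C17H14FIO4.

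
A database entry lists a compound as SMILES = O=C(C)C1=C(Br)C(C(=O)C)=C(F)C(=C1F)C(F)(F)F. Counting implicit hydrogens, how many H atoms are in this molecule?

6

Walk through each heavy atom and fill implicit hydrogens from standard valence (C 4, N 3, O 2, S 2, halogen 1):
  atom 1: O, bond orders sum to 2 (valence 2) → 0 H
  atom 2: C, bond orders sum to 4 (valence 4) → 0 H
  atom 3: C, bond orders sum to 1 (valence 4) → 3 H
  atom 4: C, bond orders sum to 4 (valence 4) → 0 H
  atom 5: C, bond orders sum to 4 (valence 4) → 0 H
  atom 6: Br (halogen, monovalent) → 0 H
  atom 7: C, bond orders sum to 4 (valence 4) → 0 H
  atom 8: C, bond orders sum to 4 (valence 4) → 0 H
  atom 9: O, bond orders sum to 2 (valence 2) → 0 H
  atom 10: C, bond orders sum to 1 (valence 4) → 3 H
  atom 11: C, bond orders sum to 4 (valence 4) → 0 H
  atom 12: F (halogen, monovalent) → 0 H
  atom 13: C, bond orders sum to 4 (valence 4) → 0 H
  atom 14: C, bond orders sum to 4 (valence 4) → 0 H
  atom 15: F (halogen, monovalent) → 0 H
  atom 16: C, bond orders sum to 4 (valence 4) → 0 H
  atom 17: F (halogen, monovalent) → 0 H
  atom 18: F (halogen, monovalent) → 0 H
  atom 19: F (halogen, monovalent) → 0 H
Total hydrogens: 6.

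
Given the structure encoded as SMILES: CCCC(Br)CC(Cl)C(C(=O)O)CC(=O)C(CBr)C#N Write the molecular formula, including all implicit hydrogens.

C13H18Br2ClNO3

Walk through each heavy atom and fill implicit hydrogens from standard valence (C 4, N 3, O 2, S 2, halogen 1):
  atom 1: C, bond orders sum to 1 (valence 4) → 3 H
  atom 2: C, bond orders sum to 2 (valence 4) → 2 H
  atom 3: C, bond orders sum to 2 (valence 4) → 2 H
  atom 4: C, bond orders sum to 3 (valence 4) → 1 H
  atom 5: Br (halogen, monovalent) → 0 H
  atom 6: C, bond orders sum to 2 (valence 4) → 2 H
  atom 7: C, bond orders sum to 3 (valence 4) → 1 H
  atom 8: Cl (halogen, monovalent) → 0 H
  atom 9: C, bond orders sum to 3 (valence 4) → 1 H
  atom 10: C, bond orders sum to 4 (valence 4) → 0 H
  atom 11: O, bond orders sum to 2 (valence 2) → 0 H
  atom 12: O, bond orders sum to 1 (valence 2) → 1 H
  atom 13: C, bond orders sum to 2 (valence 4) → 2 H
  atom 14: C, bond orders sum to 4 (valence 4) → 0 H
  atom 15: O, bond orders sum to 2 (valence 2) → 0 H
  atom 16: C, bond orders sum to 3 (valence 4) → 1 H
  atom 17: C, bond orders sum to 2 (valence 4) → 2 H
  atom 18: Br (halogen, monovalent) → 0 H
  atom 19: C, bond orders sum to 4 (valence 4) → 0 H
  atom 20: N, bond orders sum to 3 (valence 3) → 0 H
Totals → C:13, H:18, Br:2, Cl:1, N:1, O:3.
In Hill order: C13H18Br2ClNO3.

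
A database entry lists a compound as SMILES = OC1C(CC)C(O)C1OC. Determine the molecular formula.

Walk through each heavy atom and fill implicit hydrogens from standard valence (C 4, N 3, O 2, S 2, halogen 1):
  atom 1: O, bond orders sum to 1 (valence 2) → 1 H
  atom 2: C, bond orders sum to 3 (valence 4) → 1 H
  atom 3: C, bond orders sum to 3 (valence 4) → 1 H
  atom 4: C, bond orders sum to 2 (valence 4) → 2 H
  atom 5: C, bond orders sum to 1 (valence 4) → 3 H
  atom 6: C, bond orders sum to 3 (valence 4) → 1 H
  atom 7: O, bond orders sum to 1 (valence 2) → 1 H
  atom 8: C, bond orders sum to 3 (valence 4) → 1 H
  atom 9: O, bond orders sum to 2 (valence 2) → 0 H
  atom 10: C, bond orders sum to 1 (valence 4) → 3 H
Totals → C:7, H:14, O:3.
In Hill order: C7H14O3.

C7H14O3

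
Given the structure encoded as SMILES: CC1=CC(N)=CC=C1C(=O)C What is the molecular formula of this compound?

C9H11NO

Walk through each heavy atom and fill implicit hydrogens from standard valence (C 4, N 3, O 2, S 2, halogen 1):
  atom 1: C, bond orders sum to 1 (valence 4) → 3 H
  atom 2: C, bond orders sum to 4 (valence 4) → 0 H
  atom 3: C, bond orders sum to 3 (valence 4) → 1 H
  atom 4: C, bond orders sum to 4 (valence 4) → 0 H
  atom 5: N, bond orders sum to 1 (valence 3) → 2 H
  atom 6: C, bond orders sum to 3 (valence 4) → 1 H
  atom 7: C, bond orders sum to 3 (valence 4) → 1 H
  atom 8: C, bond orders sum to 4 (valence 4) → 0 H
  atom 9: C, bond orders sum to 4 (valence 4) → 0 H
  atom 10: O, bond orders sum to 2 (valence 2) → 0 H
  atom 11: C, bond orders sum to 1 (valence 4) → 3 H
Totals → C:9, H:11, N:1, O:1.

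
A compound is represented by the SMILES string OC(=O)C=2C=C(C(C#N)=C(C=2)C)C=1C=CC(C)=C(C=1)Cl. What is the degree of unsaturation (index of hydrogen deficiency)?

Molecular formula: C16H12ClNO2.
DoU = (2C + 2 + N − H − X) / 2, where X is the halogen count and O/S are ignored.
    = (2·16 + 2 + 1 − 12 − 1) / 2 = 22 / 2 = 11.

11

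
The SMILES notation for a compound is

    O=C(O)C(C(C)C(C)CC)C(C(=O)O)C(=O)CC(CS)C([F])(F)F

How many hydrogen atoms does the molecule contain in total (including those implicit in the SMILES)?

23

Walk through each heavy atom and fill implicit hydrogens from standard valence (C 4, N 3, O 2, S 2, halogen 1):
  atom 1: O, bond orders sum to 2 (valence 2) → 0 H
  atom 2: C, bond orders sum to 4 (valence 4) → 0 H
  atom 3: O, bond orders sum to 1 (valence 2) → 1 H
  atom 4: C, bond orders sum to 3 (valence 4) → 1 H
  atom 5: C, bond orders sum to 3 (valence 4) → 1 H
  atom 6: C, bond orders sum to 1 (valence 4) → 3 H
  atom 7: C, bond orders sum to 3 (valence 4) → 1 H
  atom 8: C, bond orders sum to 1 (valence 4) → 3 H
  atom 9: C, bond orders sum to 2 (valence 4) → 2 H
  atom 10: C, bond orders sum to 1 (valence 4) → 3 H
  atom 11: C, bond orders sum to 3 (valence 4) → 1 H
  atom 12: C, bond orders sum to 4 (valence 4) → 0 H
  atom 13: O, bond orders sum to 2 (valence 2) → 0 H
  atom 14: O, bond orders sum to 1 (valence 2) → 1 H
  atom 15: C, bond orders sum to 4 (valence 4) → 0 H
  atom 16: O, bond orders sum to 2 (valence 2) → 0 H
  atom 17: C, bond orders sum to 2 (valence 4) → 2 H
  atom 18: C, bond orders sum to 3 (valence 4) → 1 H
  atom 19: C, bond orders sum to 2 (valence 4) → 2 H
  atom 20: S, bond orders sum to 1 (valence 2) → 1 H
  atom 21: C, bond orders sum to 4 (valence 4) → 0 H
  atom 22: F with explicit H count 0
  atom 23: F (halogen, monovalent) → 0 H
  atom 24: F (halogen, monovalent) → 0 H
Total hydrogens: 23.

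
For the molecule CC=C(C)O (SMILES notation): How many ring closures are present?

In SMILES, each pair of matching ring-closure digits denotes one ring-closing bond; the number of such bonds equals the number of independent rings.
Ring-closure bonds here: 0.

0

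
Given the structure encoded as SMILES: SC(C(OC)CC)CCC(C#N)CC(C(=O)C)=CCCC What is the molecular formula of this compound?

C17H29NO2S

Walk through each heavy atom and fill implicit hydrogens from standard valence (C 4, N 3, O 2, S 2, halogen 1):
  atom 1: S, bond orders sum to 1 (valence 2) → 1 H
  atom 2: C, bond orders sum to 3 (valence 4) → 1 H
  atom 3: C, bond orders sum to 3 (valence 4) → 1 H
  atom 4: O, bond orders sum to 2 (valence 2) → 0 H
  atom 5: C, bond orders sum to 1 (valence 4) → 3 H
  atom 6: C, bond orders sum to 2 (valence 4) → 2 H
  atom 7: C, bond orders sum to 1 (valence 4) → 3 H
  atom 8: C, bond orders sum to 2 (valence 4) → 2 H
  atom 9: C, bond orders sum to 2 (valence 4) → 2 H
  atom 10: C, bond orders sum to 3 (valence 4) → 1 H
  atom 11: C, bond orders sum to 4 (valence 4) → 0 H
  atom 12: N, bond orders sum to 3 (valence 3) → 0 H
  atom 13: C, bond orders sum to 2 (valence 4) → 2 H
  atom 14: C, bond orders sum to 4 (valence 4) → 0 H
  atom 15: C, bond orders sum to 4 (valence 4) → 0 H
  atom 16: O, bond orders sum to 2 (valence 2) → 0 H
  atom 17: C, bond orders sum to 1 (valence 4) → 3 H
  atom 18: C, bond orders sum to 3 (valence 4) → 1 H
  atom 19: C, bond orders sum to 2 (valence 4) → 2 H
  atom 20: C, bond orders sum to 2 (valence 4) → 2 H
  atom 21: C, bond orders sum to 1 (valence 4) → 3 H
Totals → C:17, H:29, N:1, O:2, S:1.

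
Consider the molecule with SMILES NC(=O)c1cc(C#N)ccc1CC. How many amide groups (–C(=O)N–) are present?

1

The amide motif appears at heavy-atom position 2 in the SMILES.
Other groups present: 1 nitrile.
Amide count: 1.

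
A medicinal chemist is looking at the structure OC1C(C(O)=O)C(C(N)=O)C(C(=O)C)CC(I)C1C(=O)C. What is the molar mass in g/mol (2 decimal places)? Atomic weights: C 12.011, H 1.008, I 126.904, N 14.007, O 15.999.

411.19 g/mol

First, the molecular formula is C13H18INO6 (counting implicit H from valence).
  C: 13 × 12.011 = 156.143
  H: 18 × 1.008 = 18.144
  I: 1 × 126.904 = 126.904
  N: 1 × 14.007 = 14.007
  O: 6 × 15.999 = 95.994
Sum: 13×12.011 + 18×1.008 + 1×126.904 + 1×14.007 + 6×15.999 = 411.192 → 411.19 g/mol.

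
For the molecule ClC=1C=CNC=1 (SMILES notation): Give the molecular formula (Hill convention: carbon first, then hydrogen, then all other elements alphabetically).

Walk through each heavy atom and fill implicit hydrogens from standard valence (C 4, N 3, O 2, S 2, halogen 1):
  atom 1: Cl (halogen, monovalent) → 0 H
  atom 2: C, bond orders sum to 4 (valence 4) → 0 H
  atom 3: C, bond orders sum to 3 (valence 4) → 1 H
  atom 4: C, bond orders sum to 3 (valence 4) → 1 H
  atom 5: N, bond orders sum to 2 (valence 3) → 1 H
  atom 6: C, bond orders sum to 3 (valence 4) → 1 H
Totals → C:4, H:4, Cl:1, N:1.
In Hill order: C4H4ClN.

C4H4ClN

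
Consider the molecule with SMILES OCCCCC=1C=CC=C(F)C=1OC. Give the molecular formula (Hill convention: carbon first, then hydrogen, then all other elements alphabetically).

C11H15FO2

Walk through each heavy atom and fill implicit hydrogens from standard valence (C 4, N 3, O 2, S 2, halogen 1):
  atom 1: O, bond orders sum to 1 (valence 2) → 1 H
  atom 2: C, bond orders sum to 2 (valence 4) → 2 H
  atom 3: C, bond orders sum to 2 (valence 4) → 2 H
  atom 4: C, bond orders sum to 2 (valence 4) → 2 H
  atom 5: C, bond orders sum to 2 (valence 4) → 2 H
  atom 6: C, bond orders sum to 4 (valence 4) → 0 H
  atom 7: C, bond orders sum to 3 (valence 4) → 1 H
  atom 8: C, bond orders sum to 3 (valence 4) → 1 H
  atom 9: C, bond orders sum to 3 (valence 4) → 1 H
  atom 10: C, bond orders sum to 4 (valence 4) → 0 H
  atom 11: F (halogen, monovalent) → 0 H
  atom 12: C, bond orders sum to 4 (valence 4) → 0 H
  atom 13: O, bond orders sum to 2 (valence 2) → 0 H
  atom 14: C, bond orders sum to 1 (valence 4) → 3 H
Totals → C:11, H:15, F:1, O:2.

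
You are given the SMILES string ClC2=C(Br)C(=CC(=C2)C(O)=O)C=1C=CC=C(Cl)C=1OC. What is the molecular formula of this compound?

C14H9BrCl2O3

Walk through each heavy atom and fill implicit hydrogens from standard valence (C 4, N 3, O 2, S 2, halogen 1):
  atom 1: Cl (halogen, monovalent) → 0 H
  atom 2: C, bond orders sum to 4 (valence 4) → 0 H
  atom 3: C, bond orders sum to 4 (valence 4) → 0 H
  atom 4: Br (halogen, monovalent) → 0 H
  atom 5: C, bond orders sum to 4 (valence 4) → 0 H
  atom 6: C, bond orders sum to 3 (valence 4) → 1 H
  atom 7: C, bond orders sum to 4 (valence 4) → 0 H
  atom 8: C, bond orders sum to 3 (valence 4) → 1 H
  atom 9: C, bond orders sum to 4 (valence 4) → 0 H
  atom 10: O, bond orders sum to 1 (valence 2) → 1 H
  atom 11: O, bond orders sum to 2 (valence 2) → 0 H
  atom 12: C, bond orders sum to 4 (valence 4) → 0 H
  atom 13: C, bond orders sum to 3 (valence 4) → 1 H
  atom 14: C, bond orders sum to 3 (valence 4) → 1 H
  atom 15: C, bond orders sum to 3 (valence 4) → 1 H
  atom 16: C, bond orders sum to 4 (valence 4) → 0 H
  atom 17: Cl (halogen, monovalent) → 0 H
  atom 18: C, bond orders sum to 4 (valence 4) → 0 H
  atom 19: O, bond orders sum to 2 (valence 2) → 0 H
  atom 20: C, bond orders sum to 1 (valence 4) → 3 H
Totals → C:14, H:9, Br:1, Cl:2, O:3.
In Hill order: C14H9BrCl2O3.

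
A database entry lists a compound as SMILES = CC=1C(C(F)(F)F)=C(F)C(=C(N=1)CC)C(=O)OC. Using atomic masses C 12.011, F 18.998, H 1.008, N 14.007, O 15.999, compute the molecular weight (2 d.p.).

265.21 g/mol

First, the molecular formula is C11H11F4NO2 (counting implicit H from valence).
  C: 11 × 12.011 = 132.121
  F: 4 × 18.998 = 75.992
  H: 11 × 1.008 = 11.088
  N: 1 × 14.007 = 14.007
  O: 2 × 15.999 = 31.998
Sum: 11×12.011 + 4×18.998 + 11×1.008 + 1×14.007 + 2×15.999 = 265.206 → 265.21 g/mol.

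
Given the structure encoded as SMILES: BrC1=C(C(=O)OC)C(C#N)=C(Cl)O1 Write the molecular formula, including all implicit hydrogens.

C7H3BrClNO3

Walk through each heavy atom and fill implicit hydrogens from standard valence (C 4, N 3, O 2, S 2, halogen 1):
  atom 1: Br (halogen, monovalent) → 0 H
  atom 2: C, bond orders sum to 4 (valence 4) → 0 H
  atom 3: C, bond orders sum to 4 (valence 4) → 0 H
  atom 4: C, bond orders sum to 4 (valence 4) → 0 H
  atom 5: O, bond orders sum to 2 (valence 2) → 0 H
  atom 6: O, bond orders sum to 2 (valence 2) → 0 H
  atom 7: C, bond orders sum to 1 (valence 4) → 3 H
  atom 8: C, bond orders sum to 4 (valence 4) → 0 H
  atom 9: C, bond orders sum to 4 (valence 4) → 0 H
  atom 10: N, bond orders sum to 3 (valence 3) → 0 H
  atom 11: C, bond orders sum to 4 (valence 4) → 0 H
  atom 12: Cl (halogen, monovalent) → 0 H
  atom 13: O, bond orders sum to 2 (valence 2) → 0 H
Totals → C:7, H:3, Br:1, Cl:1, N:1, O:3.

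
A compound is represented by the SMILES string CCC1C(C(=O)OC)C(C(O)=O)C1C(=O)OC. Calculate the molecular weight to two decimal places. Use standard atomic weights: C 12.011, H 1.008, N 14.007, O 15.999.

First, the molecular formula is C11H16O6 (counting implicit H from valence).
  C: 11 × 12.011 = 132.121
  H: 16 × 1.008 = 16.128
  O: 6 × 15.999 = 95.994
Sum: 11×12.011 + 16×1.008 + 6×15.999 = 244.243 → 244.24 g/mol.

244.24 g/mol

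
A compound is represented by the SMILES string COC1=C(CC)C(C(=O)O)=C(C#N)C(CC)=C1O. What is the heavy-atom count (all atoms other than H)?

18

Every atom symbol written in the SMILES (organic subset) is one heavy atom; implicit H are not written.
Heavy atoms by element → C:13, N:1, O:4.
Total: 18.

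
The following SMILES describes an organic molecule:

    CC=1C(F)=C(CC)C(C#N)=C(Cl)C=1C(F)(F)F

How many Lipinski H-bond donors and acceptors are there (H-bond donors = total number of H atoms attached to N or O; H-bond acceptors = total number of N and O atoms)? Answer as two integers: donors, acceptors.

0, 1

Donors: find every N or O and count the H atoms it carries.
  atom 10 (N): bond orders sum to 3 → 0 H
Lipinski HBD = 0.
Acceptors: N atoms = 1, O atoms = 0 → HBA = 1.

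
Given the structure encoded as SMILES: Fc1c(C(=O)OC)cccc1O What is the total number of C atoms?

8

Count every carbon token in the SMILES (each C, including those in ring-closure positions and inside branches).
Carbon count: 8.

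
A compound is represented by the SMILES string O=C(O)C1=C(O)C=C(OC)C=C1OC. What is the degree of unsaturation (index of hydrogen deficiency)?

5

Degree of unsaturation = (number of rings) + (number of π bonds).
Ring closures in the SMILES: 1.
π bonds: 4 double bonds (each 1 DoU) → 4 DoU from unsaturation.
Total DoU = 1 + 4 = 5.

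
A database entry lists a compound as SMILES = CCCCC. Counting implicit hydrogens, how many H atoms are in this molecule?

12

Walk through each heavy atom and fill implicit hydrogens from standard valence (C 4, N 3, O 2, S 2, halogen 1):
  atom 1: C, bond orders sum to 1 (valence 4) → 3 H
  atom 2: C, bond orders sum to 2 (valence 4) → 2 H
  atom 3: C, bond orders sum to 2 (valence 4) → 2 H
  atom 4: C, bond orders sum to 2 (valence 4) → 2 H
  atom 5: C, bond orders sum to 1 (valence 4) → 3 H
Total hydrogens: 12.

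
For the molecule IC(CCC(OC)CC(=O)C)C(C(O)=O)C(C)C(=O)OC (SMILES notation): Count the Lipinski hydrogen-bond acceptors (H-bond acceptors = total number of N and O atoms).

6

N atoms: 0; O atoms: 6.
Lipinski HBA = 0 + 6 = 6.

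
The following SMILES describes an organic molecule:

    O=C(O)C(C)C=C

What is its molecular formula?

C5H8O2

Walk through each heavy atom and fill implicit hydrogens from standard valence (C 4, N 3, O 2, S 2, halogen 1):
  atom 1: O, bond orders sum to 2 (valence 2) → 0 H
  atom 2: C, bond orders sum to 4 (valence 4) → 0 H
  atom 3: O, bond orders sum to 1 (valence 2) → 1 H
  atom 4: C, bond orders sum to 3 (valence 4) → 1 H
  atom 5: C, bond orders sum to 1 (valence 4) → 3 H
  atom 6: C, bond orders sum to 3 (valence 4) → 1 H
  atom 7: C, bond orders sum to 2 (valence 4) → 2 H
Totals → C:5, H:8, O:2.
In Hill order: C5H8O2.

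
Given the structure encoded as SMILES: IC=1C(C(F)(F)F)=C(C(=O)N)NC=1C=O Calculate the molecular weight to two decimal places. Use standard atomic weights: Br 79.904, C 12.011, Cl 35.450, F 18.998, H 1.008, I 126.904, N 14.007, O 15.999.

332.02 g/mol

First, the molecular formula is C7H4F3IN2O2 (counting implicit H from valence).
  C: 7 × 12.011 = 84.077
  F: 3 × 18.998 = 56.994
  H: 4 × 1.008 = 4.032
  I: 1 × 126.904 = 126.904
  N: 2 × 14.007 = 28.014
  O: 2 × 15.999 = 31.998
Sum: 7×12.011 + 3×18.998 + 4×1.008 + 1×126.904 + 2×14.007 + 2×15.999 = 332.019 → 332.02 g/mol.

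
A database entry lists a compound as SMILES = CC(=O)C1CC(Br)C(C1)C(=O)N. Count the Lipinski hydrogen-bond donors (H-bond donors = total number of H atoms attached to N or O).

2

Donors: find every N or O and count the H atoms it carries.
  atom 3 (O): bond orders sum to 2 → 0 H
  atom 11 (O): bond orders sum to 2 → 0 H
  atom 12 (N): bond orders sum to 1 → 2 H
Lipinski HBD = 2.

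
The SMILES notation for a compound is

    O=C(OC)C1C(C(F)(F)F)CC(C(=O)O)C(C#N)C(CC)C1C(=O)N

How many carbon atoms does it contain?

Count every carbon token in the SMILES (each C, including those in ring-closure positions and inside branches).
Carbon count: 15.

15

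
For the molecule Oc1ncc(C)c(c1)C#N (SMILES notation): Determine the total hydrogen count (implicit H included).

Walk through each heavy atom and fill implicit hydrogens from standard valence (C 4, N 3, O 2, S 2, halogen 1); for lowercase aromatic atoms, an aromatic c carries 1 H when it has two neighbours and 0 H with three, and aromatic n carries 0 H:
  atom 1: O, bond orders sum to 1 (valence 2) → 1 H
  atom 2: aromatic c, 3 neighbours → 0 H
  atom 3: aromatic n, 2 neighbours → 0 H
  atom 4: aromatic c, 2 neighbours → 1 H
  atom 5: aromatic c, 3 neighbours → 0 H
  atom 6: C, bond orders sum to 1 (valence 4) → 3 H
  atom 7: aromatic c, 3 neighbours → 0 H
  atom 8: aromatic c, 2 neighbours → 1 H
  atom 9: C, bond orders sum to 4 (valence 4) → 0 H
  atom 10: N, bond orders sum to 3 (valence 3) → 0 H
Total hydrogens: 6.

6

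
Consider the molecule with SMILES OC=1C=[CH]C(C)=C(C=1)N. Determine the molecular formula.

Walk through each heavy atom and fill implicit hydrogens from standard valence (C 4, N 3, O 2, S 2, halogen 1):
  atom 1: O, bond orders sum to 1 (valence 2) → 1 H
  atom 2: C, bond orders sum to 4 (valence 4) → 0 H
  atom 3: C, bond orders sum to 3 (valence 4) → 1 H
  atom 4: C with explicit H count 1
  atom 5: C, bond orders sum to 4 (valence 4) → 0 H
  atom 6: C, bond orders sum to 1 (valence 4) → 3 H
  atom 7: C, bond orders sum to 4 (valence 4) → 0 H
  atom 8: C, bond orders sum to 3 (valence 4) → 1 H
  atom 9: N, bond orders sum to 1 (valence 3) → 2 H
Totals → C:7, H:9, N:1, O:1.

C7H9NO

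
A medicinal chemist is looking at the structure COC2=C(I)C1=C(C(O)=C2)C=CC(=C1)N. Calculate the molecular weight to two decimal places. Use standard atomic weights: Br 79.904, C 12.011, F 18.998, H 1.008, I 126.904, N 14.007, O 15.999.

First, the molecular formula is C11H10INO2 (counting implicit H from valence).
  C: 11 × 12.011 = 132.121
  H: 10 × 1.008 = 10.080
  I: 1 × 126.904 = 126.904
  N: 1 × 14.007 = 14.007
  O: 2 × 15.999 = 31.998
Sum: 11×12.011 + 10×1.008 + 1×126.904 + 1×14.007 + 2×15.999 = 315.110 → 315.11 g/mol.

315.11 g/mol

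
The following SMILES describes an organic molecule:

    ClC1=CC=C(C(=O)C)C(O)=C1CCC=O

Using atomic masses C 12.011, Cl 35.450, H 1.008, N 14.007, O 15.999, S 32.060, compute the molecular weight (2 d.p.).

226.66 g/mol

First, the molecular formula is C11H11ClO3 (counting implicit H from valence).
  C: 11 × 12.011 = 132.121
  Cl: 1 × 35.450 = 35.450
  H: 11 × 1.008 = 11.088
  O: 3 × 15.999 = 47.997
Sum: 11×12.011 + 1×35.450 + 11×1.008 + 3×15.999 = 226.656 → 226.66 g/mol.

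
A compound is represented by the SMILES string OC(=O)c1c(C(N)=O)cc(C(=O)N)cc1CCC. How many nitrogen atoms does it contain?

2

Scan the SMILES for N atoms (remember two-letter symbols like Cl and Br are single atoms).
Nitrogen count: 2.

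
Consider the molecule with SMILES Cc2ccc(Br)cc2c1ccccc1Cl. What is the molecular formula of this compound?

C13H10BrCl

Walk through each heavy atom and fill implicit hydrogens from standard valence (C 4, N 3, O 2, S 2, halogen 1); for lowercase aromatic atoms, an aromatic c carries 1 H when it has two neighbours and 0 H with three, and aromatic n carries 0 H:
  atom 1: C, bond orders sum to 1 (valence 4) → 3 H
  atom 2: aromatic c, 3 neighbours → 0 H
  atom 3: aromatic c, 2 neighbours → 1 H
  atom 4: aromatic c, 2 neighbours → 1 H
  atom 5: aromatic c, 3 neighbours → 0 H
  atom 6: Br (halogen, monovalent) → 0 H
  atom 7: aromatic c, 2 neighbours → 1 H
  atom 8: aromatic c, 3 neighbours → 0 H
  atom 9: aromatic c, 3 neighbours → 0 H
  atom 10: aromatic c, 2 neighbours → 1 H
  atom 11: aromatic c, 2 neighbours → 1 H
  atom 12: aromatic c, 2 neighbours → 1 H
  atom 13: aromatic c, 2 neighbours → 1 H
  atom 14: aromatic c, 3 neighbours → 0 H
  atom 15: Cl (halogen, monovalent) → 0 H
Totals → C:13, H:10, Br:1, Cl:1.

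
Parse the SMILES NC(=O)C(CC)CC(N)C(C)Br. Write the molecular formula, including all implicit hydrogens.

Walk through each heavy atom and fill implicit hydrogens from standard valence (C 4, N 3, O 2, S 2, halogen 1):
  atom 1: N, bond orders sum to 1 (valence 3) → 2 H
  atom 2: C, bond orders sum to 4 (valence 4) → 0 H
  atom 3: O, bond orders sum to 2 (valence 2) → 0 H
  atom 4: C, bond orders sum to 3 (valence 4) → 1 H
  atom 5: C, bond orders sum to 2 (valence 4) → 2 H
  atom 6: C, bond orders sum to 1 (valence 4) → 3 H
  atom 7: C, bond orders sum to 2 (valence 4) → 2 H
  atom 8: C, bond orders sum to 3 (valence 4) → 1 H
  atom 9: N, bond orders sum to 1 (valence 3) → 2 H
  atom 10: C, bond orders sum to 3 (valence 4) → 1 H
  atom 11: C, bond orders sum to 1 (valence 4) → 3 H
  atom 12: Br (halogen, monovalent) → 0 H
Totals → C:8, H:17, Br:1, N:2, O:1.

C8H17BrN2O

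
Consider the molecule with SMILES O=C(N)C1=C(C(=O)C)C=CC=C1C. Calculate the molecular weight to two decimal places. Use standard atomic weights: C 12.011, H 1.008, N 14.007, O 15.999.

177.20 g/mol

First, the molecular formula is C10H11NO2 (counting implicit H from valence).
  C: 10 × 12.011 = 120.110
  H: 11 × 1.008 = 11.088
  N: 1 × 14.007 = 14.007
  O: 2 × 15.999 = 31.998
Sum: 10×12.011 + 11×1.008 + 1×14.007 + 2×15.999 = 177.203 → 177.20 g/mol.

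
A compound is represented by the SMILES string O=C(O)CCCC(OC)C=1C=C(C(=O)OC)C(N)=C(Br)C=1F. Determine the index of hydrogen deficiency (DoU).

Degree of unsaturation = (number of rings) + (number of π bonds).
Ring closures in the SMILES: 1.
π bonds: 5 double bonds (each 1 DoU) → 5 DoU from unsaturation.
Total DoU = 1 + 5 = 6.

6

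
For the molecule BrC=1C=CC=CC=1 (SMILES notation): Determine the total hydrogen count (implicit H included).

Walk through each heavy atom and fill implicit hydrogens from standard valence (C 4, N 3, O 2, S 2, halogen 1):
  atom 1: Br (halogen, monovalent) → 0 H
  atom 2: C, bond orders sum to 4 (valence 4) → 0 H
  atom 3: C, bond orders sum to 3 (valence 4) → 1 H
  atom 4: C, bond orders sum to 3 (valence 4) → 1 H
  atom 5: C, bond orders sum to 3 (valence 4) → 1 H
  atom 6: C, bond orders sum to 3 (valence 4) → 1 H
  atom 7: C, bond orders sum to 3 (valence 4) → 1 H
Total hydrogens: 5.

5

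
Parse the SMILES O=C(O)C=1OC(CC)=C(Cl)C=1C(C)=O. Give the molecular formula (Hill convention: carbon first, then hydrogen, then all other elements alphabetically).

C9H9ClO4

Walk through each heavy atom and fill implicit hydrogens from standard valence (C 4, N 3, O 2, S 2, halogen 1):
  atom 1: O, bond orders sum to 2 (valence 2) → 0 H
  atom 2: C, bond orders sum to 4 (valence 4) → 0 H
  atom 3: O, bond orders sum to 1 (valence 2) → 1 H
  atom 4: C, bond orders sum to 4 (valence 4) → 0 H
  atom 5: O, bond orders sum to 2 (valence 2) → 0 H
  atom 6: C, bond orders sum to 4 (valence 4) → 0 H
  atom 7: C, bond orders sum to 2 (valence 4) → 2 H
  atom 8: C, bond orders sum to 1 (valence 4) → 3 H
  atom 9: C, bond orders sum to 4 (valence 4) → 0 H
  atom 10: Cl (halogen, monovalent) → 0 H
  atom 11: C, bond orders sum to 4 (valence 4) → 0 H
  atom 12: C, bond orders sum to 4 (valence 4) → 0 H
  atom 13: C, bond orders sum to 1 (valence 4) → 3 H
  atom 14: O, bond orders sum to 2 (valence 2) → 0 H
Totals → C:9, H:9, Cl:1, O:4.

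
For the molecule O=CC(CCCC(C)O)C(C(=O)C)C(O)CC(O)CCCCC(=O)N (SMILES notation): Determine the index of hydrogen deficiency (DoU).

Degree of unsaturation = (number of rings) + (number of π bonds).
Ring closures in the SMILES: 0.
π bonds: 3 double bonds (each 1 DoU) → 3 DoU from unsaturation.
Total DoU = 0 + 3 = 3.

3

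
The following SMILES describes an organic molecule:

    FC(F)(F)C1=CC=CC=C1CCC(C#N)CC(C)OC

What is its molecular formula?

C15H18F3NO

Walk through each heavy atom and fill implicit hydrogens from standard valence (C 4, N 3, O 2, S 2, halogen 1):
  atom 1: F (halogen, monovalent) → 0 H
  atom 2: C, bond orders sum to 4 (valence 4) → 0 H
  atom 3: F (halogen, monovalent) → 0 H
  atom 4: F (halogen, monovalent) → 0 H
  atom 5: C, bond orders sum to 4 (valence 4) → 0 H
  atom 6: C, bond orders sum to 3 (valence 4) → 1 H
  atom 7: C, bond orders sum to 3 (valence 4) → 1 H
  atom 8: C, bond orders sum to 3 (valence 4) → 1 H
  atom 9: C, bond orders sum to 3 (valence 4) → 1 H
  atom 10: C, bond orders sum to 4 (valence 4) → 0 H
  atom 11: C, bond orders sum to 2 (valence 4) → 2 H
  atom 12: C, bond orders sum to 2 (valence 4) → 2 H
  atom 13: C, bond orders sum to 3 (valence 4) → 1 H
  atom 14: C, bond orders sum to 4 (valence 4) → 0 H
  atom 15: N, bond orders sum to 3 (valence 3) → 0 H
  atom 16: C, bond orders sum to 2 (valence 4) → 2 H
  atom 17: C, bond orders sum to 3 (valence 4) → 1 H
  atom 18: C, bond orders sum to 1 (valence 4) → 3 H
  atom 19: O, bond orders sum to 2 (valence 2) → 0 H
  atom 20: C, bond orders sum to 1 (valence 4) → 3 H
Totals → C:15, H:18, F:3, N:1, O:1.
In Hill order: C15H18F3NO.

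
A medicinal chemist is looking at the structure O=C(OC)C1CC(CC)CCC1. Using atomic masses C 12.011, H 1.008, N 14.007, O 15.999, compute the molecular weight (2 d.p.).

First, the molecular formula is C10H18O2 (counting implicit H from valence).
  C: 10 × 12.011 = 120.110
  H: 18 × 1.008 = 18.144
  O: 2 × 15.999 = 31.998
Sum: 10×12.011 + 18×1.008 + 2×15.999 = 170.252 → 170.25 g/mol.

170.25 g/mol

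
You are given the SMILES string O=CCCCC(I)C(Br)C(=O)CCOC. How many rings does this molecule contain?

In SMILES, each pair of matching ring-closure digits denotes one ring-closing bond; the number of such bonds equals the number of independent rings.
Ring-closure bonds here: 0.

0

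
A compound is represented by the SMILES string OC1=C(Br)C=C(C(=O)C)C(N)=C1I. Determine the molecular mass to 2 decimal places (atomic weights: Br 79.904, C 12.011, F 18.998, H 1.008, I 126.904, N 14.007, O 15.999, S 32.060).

355.96 g/mol

First, the molecular formula is C8H7BrINO2 (counting implicit H from valence).
  Br: 1 × 79.904 = 79.904
  C: 8 × 12.011 = 96.088
  H: 7 × 1.008 = 7.056
  I: 1 × 126.904 = 126.904
  N: 1 × 14.007 = 14.007
  O: 2 × 15.999 = 31.998
Sum: 1×79.904 + 8×12.011 + 7×1.008 + 1×126.904 + 1×14.007 + 2×15.999 = 355.957 → 355.96 g/mol.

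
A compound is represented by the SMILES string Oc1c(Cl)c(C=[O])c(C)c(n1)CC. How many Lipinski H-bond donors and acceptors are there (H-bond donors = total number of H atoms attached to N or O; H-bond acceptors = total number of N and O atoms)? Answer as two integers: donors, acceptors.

Donors: find every N or O and count the H atoms it carries.
  atom 1 (O): bond orders sum to 1 → 1 H
  atom 7 (O): bond orders sum to 2 → 0 H
  atom 11 (N): bond orders sum to 3 → 0 H
Lipinski HBD = 1.
Acceptors: N atoms = 1, O atoms = 2 → HBA = 3.

1, 3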